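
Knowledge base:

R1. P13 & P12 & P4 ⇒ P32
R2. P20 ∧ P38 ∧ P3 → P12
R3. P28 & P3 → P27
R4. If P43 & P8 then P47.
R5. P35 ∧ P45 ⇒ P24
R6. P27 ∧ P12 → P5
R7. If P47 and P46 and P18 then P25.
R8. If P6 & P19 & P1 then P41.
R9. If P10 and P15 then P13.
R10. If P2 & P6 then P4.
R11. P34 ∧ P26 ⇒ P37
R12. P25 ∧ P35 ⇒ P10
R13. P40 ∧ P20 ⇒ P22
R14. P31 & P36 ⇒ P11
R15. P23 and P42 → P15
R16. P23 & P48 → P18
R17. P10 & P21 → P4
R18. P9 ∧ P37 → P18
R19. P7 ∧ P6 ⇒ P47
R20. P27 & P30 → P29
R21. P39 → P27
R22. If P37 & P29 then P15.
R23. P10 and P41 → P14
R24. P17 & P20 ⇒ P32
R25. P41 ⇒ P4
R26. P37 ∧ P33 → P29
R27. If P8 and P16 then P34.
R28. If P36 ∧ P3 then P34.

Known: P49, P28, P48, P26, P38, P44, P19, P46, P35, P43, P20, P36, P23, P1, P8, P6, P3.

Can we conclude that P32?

Forward chaining from the given facts derives: P12, P27, P47, P5, P41, P18, P4, P34, P25, P37, P10, P14.
Rules concluding P32: R1 needs P13; R24 needs P17 — none of these are established.

No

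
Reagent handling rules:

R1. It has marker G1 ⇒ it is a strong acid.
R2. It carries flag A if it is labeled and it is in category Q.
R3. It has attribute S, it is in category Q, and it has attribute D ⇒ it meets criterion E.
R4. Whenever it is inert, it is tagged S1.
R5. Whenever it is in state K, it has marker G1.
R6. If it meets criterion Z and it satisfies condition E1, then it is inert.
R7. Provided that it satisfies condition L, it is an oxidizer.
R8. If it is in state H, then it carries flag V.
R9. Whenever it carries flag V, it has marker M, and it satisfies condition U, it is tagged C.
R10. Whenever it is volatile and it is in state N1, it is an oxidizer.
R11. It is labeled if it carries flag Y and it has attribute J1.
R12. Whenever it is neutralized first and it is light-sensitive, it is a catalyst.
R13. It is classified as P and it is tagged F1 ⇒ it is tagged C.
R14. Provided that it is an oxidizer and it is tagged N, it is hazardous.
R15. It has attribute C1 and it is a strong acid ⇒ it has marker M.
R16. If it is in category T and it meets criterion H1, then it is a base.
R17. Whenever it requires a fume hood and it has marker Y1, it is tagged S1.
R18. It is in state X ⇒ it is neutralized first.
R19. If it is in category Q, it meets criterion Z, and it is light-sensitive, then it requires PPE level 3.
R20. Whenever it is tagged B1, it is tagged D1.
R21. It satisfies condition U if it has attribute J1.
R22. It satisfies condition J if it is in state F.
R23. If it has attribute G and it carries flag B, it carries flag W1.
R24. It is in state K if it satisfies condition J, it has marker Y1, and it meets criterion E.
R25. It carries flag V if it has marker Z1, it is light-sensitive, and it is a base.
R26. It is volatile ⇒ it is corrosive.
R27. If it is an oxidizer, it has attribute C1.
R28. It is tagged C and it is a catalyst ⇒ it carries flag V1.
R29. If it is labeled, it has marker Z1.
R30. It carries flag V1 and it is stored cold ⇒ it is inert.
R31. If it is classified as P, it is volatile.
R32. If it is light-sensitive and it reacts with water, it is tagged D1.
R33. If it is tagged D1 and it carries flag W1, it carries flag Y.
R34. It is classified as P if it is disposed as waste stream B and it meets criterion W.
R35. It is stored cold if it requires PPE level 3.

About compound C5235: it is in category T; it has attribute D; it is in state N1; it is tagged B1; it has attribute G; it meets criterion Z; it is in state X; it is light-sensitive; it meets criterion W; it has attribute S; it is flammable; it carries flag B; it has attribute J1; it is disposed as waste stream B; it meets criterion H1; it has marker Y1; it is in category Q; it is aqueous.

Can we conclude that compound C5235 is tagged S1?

Forward chaining from the given facts derives: meets criterion E, is a base, is neutralized first, requires PPE level 3, is tagged D1, satisfies condition U, carries flag W1, carries flag Y, is classified as P, is stored cold, is labeled, is a catalyst, has marker Z1, is volatile, carries flag A, is an oxidizer, carries flag V, is corrosive, has attribute C1.
Rules concluding "it is tagged S1": R4 needs "it is inert"; R17 needs "it requires a fume hood" — none of these are established.

No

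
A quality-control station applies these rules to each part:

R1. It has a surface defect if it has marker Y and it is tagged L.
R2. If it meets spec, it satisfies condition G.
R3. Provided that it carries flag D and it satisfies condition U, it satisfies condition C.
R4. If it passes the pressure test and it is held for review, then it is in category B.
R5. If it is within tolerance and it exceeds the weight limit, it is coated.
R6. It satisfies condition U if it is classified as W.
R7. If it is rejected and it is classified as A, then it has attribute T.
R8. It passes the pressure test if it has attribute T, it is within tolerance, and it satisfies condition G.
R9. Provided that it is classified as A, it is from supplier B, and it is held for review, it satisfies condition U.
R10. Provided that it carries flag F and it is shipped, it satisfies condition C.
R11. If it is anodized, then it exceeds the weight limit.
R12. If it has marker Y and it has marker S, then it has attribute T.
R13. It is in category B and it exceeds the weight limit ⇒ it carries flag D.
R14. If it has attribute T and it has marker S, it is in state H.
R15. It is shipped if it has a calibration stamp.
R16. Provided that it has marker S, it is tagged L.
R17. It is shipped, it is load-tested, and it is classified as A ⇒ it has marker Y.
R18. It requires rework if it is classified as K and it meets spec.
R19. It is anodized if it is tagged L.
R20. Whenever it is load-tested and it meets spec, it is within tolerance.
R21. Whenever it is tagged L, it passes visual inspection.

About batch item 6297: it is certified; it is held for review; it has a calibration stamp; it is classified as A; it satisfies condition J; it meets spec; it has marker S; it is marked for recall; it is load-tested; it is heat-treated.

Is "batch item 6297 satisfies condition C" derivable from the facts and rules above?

Forward chaining from the given facts derives: satisfies condition G, is shipped, is tagged L, has marker Y, is anodized, is within tolerance, passes visual inspection, has a surface defect, exceeds the weight limit, has attribute T, is in state H, is coated, passes the pressure test, is in category B, carries flag D.
Rules concluding "it satisfies condition C": R3 needs "it satisfies condition U"; R10 needs "it carries flag F" — none of these are established.

No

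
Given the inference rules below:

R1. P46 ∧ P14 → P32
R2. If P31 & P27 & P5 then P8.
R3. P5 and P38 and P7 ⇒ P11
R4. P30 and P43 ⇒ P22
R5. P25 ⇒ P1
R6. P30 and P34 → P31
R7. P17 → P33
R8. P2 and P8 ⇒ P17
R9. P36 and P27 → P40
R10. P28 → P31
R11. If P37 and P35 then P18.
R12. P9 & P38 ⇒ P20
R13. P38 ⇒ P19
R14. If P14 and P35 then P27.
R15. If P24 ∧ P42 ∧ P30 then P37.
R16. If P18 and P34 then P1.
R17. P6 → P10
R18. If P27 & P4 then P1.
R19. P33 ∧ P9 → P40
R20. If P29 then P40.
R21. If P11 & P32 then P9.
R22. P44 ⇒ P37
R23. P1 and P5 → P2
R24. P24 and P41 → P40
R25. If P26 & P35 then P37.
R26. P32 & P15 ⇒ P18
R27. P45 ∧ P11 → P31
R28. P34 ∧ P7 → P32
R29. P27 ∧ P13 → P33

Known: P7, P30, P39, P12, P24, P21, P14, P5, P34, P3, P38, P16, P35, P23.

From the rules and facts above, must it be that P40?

No

Forward chaining from the given facts derives: P11, P31, P19, P27, P32, P8, P9, P20.
Rules concluding P40: R9 needs P36; R19 needs P33; R20 needs P29; R24 needs P41 — none of these are established.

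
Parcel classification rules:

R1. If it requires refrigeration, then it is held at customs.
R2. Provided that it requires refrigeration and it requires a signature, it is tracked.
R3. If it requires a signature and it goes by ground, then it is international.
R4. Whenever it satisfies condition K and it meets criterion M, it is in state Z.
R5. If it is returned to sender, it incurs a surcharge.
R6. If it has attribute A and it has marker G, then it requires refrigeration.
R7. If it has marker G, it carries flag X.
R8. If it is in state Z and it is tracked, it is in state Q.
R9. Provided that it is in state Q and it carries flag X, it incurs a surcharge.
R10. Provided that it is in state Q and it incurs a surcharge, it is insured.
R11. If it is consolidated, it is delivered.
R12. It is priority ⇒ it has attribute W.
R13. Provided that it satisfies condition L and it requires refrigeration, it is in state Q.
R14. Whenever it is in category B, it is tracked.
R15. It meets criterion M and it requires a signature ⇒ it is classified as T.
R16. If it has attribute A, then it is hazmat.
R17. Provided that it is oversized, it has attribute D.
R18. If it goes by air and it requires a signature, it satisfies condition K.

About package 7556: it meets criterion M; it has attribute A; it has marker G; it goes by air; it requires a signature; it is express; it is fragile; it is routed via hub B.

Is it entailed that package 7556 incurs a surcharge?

By R6 (it has attribute A, it has marker G): it requires refrigeration.
By R7 (it has marker G): it carries flag X.
By R18 (it goes by air, it requires a signature): it satisfies condition K.
By R2 (it requires refrigeration, it requires a signature): it is tracked.
By R4 (it satisfies condition K, it meets criterion M): it is in state Z.
By R8 (it is in state Z, it is tracked): it is in state Q.
By R9 (it is in state Q, it carries flag X): it incurs a surcharge.

Yes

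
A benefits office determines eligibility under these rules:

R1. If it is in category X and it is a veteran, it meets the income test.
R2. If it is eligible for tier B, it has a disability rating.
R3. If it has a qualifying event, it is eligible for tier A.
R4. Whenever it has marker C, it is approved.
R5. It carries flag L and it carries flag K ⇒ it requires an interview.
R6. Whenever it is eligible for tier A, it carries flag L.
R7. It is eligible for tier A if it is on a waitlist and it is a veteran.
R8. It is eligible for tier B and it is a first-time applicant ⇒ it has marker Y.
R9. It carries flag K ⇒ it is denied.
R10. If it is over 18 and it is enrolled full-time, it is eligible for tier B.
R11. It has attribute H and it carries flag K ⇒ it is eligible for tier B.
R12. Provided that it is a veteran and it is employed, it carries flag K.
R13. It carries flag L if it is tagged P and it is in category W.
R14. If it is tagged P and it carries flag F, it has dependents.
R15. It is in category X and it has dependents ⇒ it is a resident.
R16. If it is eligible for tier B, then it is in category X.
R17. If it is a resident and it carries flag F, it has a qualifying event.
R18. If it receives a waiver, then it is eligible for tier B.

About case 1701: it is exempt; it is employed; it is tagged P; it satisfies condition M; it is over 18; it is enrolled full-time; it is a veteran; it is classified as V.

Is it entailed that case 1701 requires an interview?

No

Forward chaining from the given facts derives: is eligible for tier B, carries flag K, is in category X, meets the income test, has a disability rating, is denied.
The only rule concluding "it requires an interview" is R5, which needs "it carries flag L"; that is never established.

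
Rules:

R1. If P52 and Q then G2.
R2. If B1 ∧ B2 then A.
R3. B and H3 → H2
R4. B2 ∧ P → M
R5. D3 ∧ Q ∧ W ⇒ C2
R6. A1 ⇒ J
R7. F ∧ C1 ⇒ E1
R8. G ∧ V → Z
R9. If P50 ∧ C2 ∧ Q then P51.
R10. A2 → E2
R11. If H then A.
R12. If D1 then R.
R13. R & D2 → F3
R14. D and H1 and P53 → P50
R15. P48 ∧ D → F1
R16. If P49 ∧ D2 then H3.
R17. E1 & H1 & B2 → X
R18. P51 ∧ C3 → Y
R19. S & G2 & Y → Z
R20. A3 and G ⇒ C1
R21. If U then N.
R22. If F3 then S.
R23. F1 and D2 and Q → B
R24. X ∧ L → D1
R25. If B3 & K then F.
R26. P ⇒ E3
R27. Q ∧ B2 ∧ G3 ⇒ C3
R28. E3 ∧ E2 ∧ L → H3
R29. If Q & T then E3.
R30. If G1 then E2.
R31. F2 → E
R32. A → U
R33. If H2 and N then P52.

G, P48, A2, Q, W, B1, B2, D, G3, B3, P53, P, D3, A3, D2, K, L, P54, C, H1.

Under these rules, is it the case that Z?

Yes

A  (by R2: B1, B2)
C2  (by R5: D3, Q, W)
E2  (by R10: A2)
P50  (by R14: D, H1, P53)
F1  (by R15: P48, D)
C1  (by R20: A3, G)
B  (by R23: F1, D2, Q)
F  (by R25: B3, K)
E3  (by R26: P)
C3  (by R27: Q, B2, G3)
H3  (by R28: E3, E2, L)
U  (by R32: A)
H2  (by R3: B, H3)
E1  (by R7: F, C1)
P51  (by R9: P50, C2, Q)
X  (by R17: E1, H1, B2)
Y  (by R18: P51, C3)
N  (by R21: U)
D1  (by R24: X, L)
P52  (by R33: H2, N)
G2  (by R1: P52, Q)
R  (by R12: D1)
F3  (by R13: R, D2)
S  (by R22: F3)
Z  (by R19: S, G2, Y)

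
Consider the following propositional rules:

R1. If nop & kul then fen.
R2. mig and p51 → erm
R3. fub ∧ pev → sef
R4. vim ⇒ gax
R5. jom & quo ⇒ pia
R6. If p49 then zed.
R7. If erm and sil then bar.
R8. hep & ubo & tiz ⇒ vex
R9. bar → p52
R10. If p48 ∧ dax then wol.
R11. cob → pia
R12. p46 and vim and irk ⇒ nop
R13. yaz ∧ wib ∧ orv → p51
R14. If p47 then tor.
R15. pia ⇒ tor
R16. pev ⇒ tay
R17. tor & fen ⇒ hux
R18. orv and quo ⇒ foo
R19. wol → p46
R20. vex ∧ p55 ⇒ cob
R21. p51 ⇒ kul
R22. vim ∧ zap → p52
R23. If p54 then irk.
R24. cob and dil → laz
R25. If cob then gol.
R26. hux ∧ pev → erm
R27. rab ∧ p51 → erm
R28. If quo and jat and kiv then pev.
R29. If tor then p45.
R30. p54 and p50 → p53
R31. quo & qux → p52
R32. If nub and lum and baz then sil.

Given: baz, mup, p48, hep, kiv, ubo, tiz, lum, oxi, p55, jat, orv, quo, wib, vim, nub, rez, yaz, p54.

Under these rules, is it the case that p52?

Forward chaining from the given facts derives: gax, vex, p51, foo, cob, kul, irk, gol, pev, sil, pia, tor, tay, p45.
Rules concluding p52: R9 needs bar; R22 needs zap; R31 needs qux — none of these are established.

No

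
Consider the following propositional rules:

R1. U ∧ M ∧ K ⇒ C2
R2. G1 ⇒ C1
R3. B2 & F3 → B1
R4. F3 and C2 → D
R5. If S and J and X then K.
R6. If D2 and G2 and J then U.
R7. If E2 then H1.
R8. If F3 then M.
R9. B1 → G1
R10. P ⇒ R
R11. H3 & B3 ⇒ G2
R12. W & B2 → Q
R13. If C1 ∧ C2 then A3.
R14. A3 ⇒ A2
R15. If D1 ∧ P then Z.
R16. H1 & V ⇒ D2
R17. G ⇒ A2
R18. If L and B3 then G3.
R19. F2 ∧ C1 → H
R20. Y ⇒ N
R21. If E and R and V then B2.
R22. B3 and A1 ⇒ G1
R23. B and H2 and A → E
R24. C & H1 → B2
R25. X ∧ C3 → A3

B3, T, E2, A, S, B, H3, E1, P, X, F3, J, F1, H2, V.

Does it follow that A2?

Yes

K  (by R5: S, J, X)
H1  (by R7: E2)
M  (by R8: F3)
R  (by R10: P)
G2  (by R11: H3, B3)
D2  (by R16: H1, V)
E  (by R23: B, H2, A)
U  (by R6: D2, G2, J)
B2  (by R21: E, R, V)
C2  (by R1: U, M, K)
B1  (by R3: B2, F3)
G1  (by R9: B1)
C1  (by R2: G1)
A3  (by R13: C1, C2)
A2  (by R14: A3)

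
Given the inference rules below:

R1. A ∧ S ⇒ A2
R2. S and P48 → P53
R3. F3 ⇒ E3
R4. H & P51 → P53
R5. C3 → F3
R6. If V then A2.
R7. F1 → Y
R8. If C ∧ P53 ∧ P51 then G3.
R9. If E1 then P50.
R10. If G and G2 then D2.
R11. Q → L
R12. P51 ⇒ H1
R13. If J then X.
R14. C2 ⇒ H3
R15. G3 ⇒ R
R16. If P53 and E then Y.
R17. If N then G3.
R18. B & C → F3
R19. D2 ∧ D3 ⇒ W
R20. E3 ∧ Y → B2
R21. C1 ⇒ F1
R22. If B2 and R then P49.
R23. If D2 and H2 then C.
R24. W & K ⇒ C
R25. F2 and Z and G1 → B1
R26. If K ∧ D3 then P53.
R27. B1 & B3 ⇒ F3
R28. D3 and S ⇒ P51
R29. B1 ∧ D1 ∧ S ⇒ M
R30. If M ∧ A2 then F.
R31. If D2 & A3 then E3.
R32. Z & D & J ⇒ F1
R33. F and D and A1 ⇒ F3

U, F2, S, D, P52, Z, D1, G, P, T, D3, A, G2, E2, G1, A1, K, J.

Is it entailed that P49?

A2  (by R1: A, S)
D2  (by R10: G, G2)
W  (by R19: D2, D3)
C  (by R24: W, K)
B1  (by R25: F2, Z, G1)
P53  (by R26: K, D3)
P51  (by R28: D3, S)
M  (by R29: B1, D1, S)
F  (by R30: M, A2)
F1  (by R32: Z, D, J)
F3  (by R33: F, D, A1)
E3  (by R3: F3)
Y  (by R7: F1)
G3  (by R8: C, P53, P51)
R  (by R15: G3)
B2  (by R20: E3, Y)
P49  (by R22: B2, R)

Yes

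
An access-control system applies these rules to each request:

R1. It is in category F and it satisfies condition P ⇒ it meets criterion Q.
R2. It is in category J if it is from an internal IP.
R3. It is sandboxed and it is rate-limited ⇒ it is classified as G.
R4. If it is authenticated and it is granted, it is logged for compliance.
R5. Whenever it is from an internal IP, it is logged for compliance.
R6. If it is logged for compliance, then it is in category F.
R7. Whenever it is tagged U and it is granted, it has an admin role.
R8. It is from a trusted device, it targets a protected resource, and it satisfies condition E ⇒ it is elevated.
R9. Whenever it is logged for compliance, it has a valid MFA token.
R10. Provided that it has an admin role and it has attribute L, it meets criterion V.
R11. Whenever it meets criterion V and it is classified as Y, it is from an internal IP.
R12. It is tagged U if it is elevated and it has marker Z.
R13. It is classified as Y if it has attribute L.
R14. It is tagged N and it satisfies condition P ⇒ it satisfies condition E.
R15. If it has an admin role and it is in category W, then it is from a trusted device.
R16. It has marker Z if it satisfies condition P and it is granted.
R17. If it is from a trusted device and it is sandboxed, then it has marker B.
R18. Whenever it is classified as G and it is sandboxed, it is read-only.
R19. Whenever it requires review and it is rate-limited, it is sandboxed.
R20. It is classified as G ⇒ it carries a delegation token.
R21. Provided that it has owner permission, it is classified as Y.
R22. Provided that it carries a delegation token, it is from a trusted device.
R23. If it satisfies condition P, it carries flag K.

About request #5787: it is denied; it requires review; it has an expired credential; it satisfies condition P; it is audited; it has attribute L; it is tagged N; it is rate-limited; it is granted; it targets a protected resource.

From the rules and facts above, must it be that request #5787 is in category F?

Yes

By R13 (it has attribute L): it is classified as Y.
By R14 (it is tagged N, it satisfies condition P): it satisfies condition E.
By R16 (it satisfies condition P, it is granted): it has marker Z.
By R19 (it requires review, it is rate-limited): it is sandboxed.
By R3 (it is sandboxed, it is rate-limited): it is classified as G.
By R20 (it is classified as G): it carries a delegation token.
By R22 (it carries a delegation token): it is from a trusted device.
By R8 (it is from a trusted device, it targets a protected resource, it satisfies condition E): it is elevated.
By R12 (it is elevated, it has marker Z): it is tagged U.
By R7 (it is tagged U, it is granted): it has an admin role.
By R10 (it has an admin role, it has attribute L): it meets criterion V.
By R11 (it meets criterion V, it is classified as Y): it is from an internal IP.
By R5 (it is from an internal IP): it is logged for compliance.
By R6 (it is logged for compliance): it is in category F.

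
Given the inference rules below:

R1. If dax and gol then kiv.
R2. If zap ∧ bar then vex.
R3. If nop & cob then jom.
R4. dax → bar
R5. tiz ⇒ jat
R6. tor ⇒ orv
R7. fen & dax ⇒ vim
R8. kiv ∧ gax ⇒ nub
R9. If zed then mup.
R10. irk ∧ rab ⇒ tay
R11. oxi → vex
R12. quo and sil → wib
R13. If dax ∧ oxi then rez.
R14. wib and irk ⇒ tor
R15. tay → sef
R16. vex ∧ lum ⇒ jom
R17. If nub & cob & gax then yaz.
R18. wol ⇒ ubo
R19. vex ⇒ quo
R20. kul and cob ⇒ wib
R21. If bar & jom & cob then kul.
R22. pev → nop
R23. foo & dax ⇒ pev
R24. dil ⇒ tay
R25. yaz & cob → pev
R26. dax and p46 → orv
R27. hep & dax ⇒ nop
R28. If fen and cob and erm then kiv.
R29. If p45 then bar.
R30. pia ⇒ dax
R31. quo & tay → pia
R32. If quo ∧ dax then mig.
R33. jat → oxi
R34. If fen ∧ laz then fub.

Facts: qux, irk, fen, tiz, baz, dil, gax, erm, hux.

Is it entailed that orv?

Forward chaining from the given facts derives: jat, tay, oxi, vex, sef, quo, pia, dax, mig, bar, vim, rez.
Rules concluding orv: R6 needs tor; R26 needs p46 — none of these are established.

No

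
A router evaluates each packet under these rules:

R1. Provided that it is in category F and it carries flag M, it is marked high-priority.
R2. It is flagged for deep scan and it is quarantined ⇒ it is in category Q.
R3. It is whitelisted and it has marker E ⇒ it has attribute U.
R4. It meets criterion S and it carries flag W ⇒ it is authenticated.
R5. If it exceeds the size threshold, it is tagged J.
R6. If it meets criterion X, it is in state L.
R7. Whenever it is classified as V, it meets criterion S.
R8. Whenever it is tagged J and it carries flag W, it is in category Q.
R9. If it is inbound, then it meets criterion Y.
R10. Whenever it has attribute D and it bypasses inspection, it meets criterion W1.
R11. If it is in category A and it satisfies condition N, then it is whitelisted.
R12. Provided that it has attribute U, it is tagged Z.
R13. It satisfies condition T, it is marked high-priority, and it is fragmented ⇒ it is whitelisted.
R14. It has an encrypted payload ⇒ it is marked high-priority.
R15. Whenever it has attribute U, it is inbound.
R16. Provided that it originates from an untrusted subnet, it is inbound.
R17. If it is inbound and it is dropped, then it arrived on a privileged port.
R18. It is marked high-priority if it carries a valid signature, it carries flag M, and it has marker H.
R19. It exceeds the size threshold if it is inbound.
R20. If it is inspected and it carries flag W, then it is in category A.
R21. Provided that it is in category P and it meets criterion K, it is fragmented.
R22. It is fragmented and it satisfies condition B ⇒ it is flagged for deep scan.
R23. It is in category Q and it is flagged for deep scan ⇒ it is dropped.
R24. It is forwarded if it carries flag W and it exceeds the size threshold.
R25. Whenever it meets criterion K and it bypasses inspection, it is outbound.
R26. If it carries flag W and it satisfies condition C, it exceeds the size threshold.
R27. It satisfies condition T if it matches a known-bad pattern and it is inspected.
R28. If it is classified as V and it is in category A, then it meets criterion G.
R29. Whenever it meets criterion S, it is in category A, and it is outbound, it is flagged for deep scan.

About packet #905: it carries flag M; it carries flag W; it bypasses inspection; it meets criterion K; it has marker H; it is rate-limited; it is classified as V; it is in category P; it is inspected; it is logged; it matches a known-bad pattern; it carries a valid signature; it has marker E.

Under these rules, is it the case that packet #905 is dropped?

Yes

By R7 (it is classified as V): it meets criterion S.
By R18 (it carries a valid signature, it carries flag M, it has marker H): it is marked high-priority.
By R20 (it is inspected, it carries flag W): it is in category A.
By R21 (it is in category P, it meets criterion K): it is fragmented.
By R25 (it meets criterion K, it bypasses inspection): it is outbound.
By R27 (it matches a known-bad pattern, it is inspected): it satisfies condition T.
By R29 (it meets criterion S, it is in category A, it is outbound): it is flagged for deep scan.
By R13 (it satisfies condition T, it is marked high-priority, it is fragmented): it is whitelisted.
By R3 (it is whitelisted, it has marker E): it has attribute U.
By R15 (it has attribute U): it is inbound.
By R19 (it is inbound): it exceeds the size threshold.
By R5 (it exceeds the size threshold): it is tagged J.
By R8 (it is tagged J, it carries flag W): it is in category Q.
By R23 (it is in category Q, it is flagged for deep scan): it is dropped.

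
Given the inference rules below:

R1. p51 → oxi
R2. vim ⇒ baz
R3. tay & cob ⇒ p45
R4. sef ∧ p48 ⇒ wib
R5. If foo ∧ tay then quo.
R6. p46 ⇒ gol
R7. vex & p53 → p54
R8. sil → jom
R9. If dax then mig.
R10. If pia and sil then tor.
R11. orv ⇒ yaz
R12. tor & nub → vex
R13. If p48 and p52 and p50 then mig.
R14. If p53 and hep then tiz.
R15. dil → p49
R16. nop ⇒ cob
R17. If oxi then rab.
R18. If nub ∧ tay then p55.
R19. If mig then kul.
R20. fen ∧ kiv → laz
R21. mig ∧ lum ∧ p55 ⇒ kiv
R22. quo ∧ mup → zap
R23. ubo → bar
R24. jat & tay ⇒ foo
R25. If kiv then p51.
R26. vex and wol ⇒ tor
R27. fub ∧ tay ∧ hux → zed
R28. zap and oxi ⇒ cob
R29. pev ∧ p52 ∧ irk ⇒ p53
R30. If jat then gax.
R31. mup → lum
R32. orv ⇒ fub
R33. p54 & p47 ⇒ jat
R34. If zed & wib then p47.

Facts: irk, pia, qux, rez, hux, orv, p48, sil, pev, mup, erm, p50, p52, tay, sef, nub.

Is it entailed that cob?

wib  (by R4: sef, p48)
tor  (by R10: pia, sil)
vex  (by R12: tor, nub)
mig  (by R13: p48, p52, p50)
p55  (by R18: nub, tay)
p53  (by R29: pev, p52, irk)
lum  (by R31: mup)
fub  (by R32: orv)
p54  (by R7: vex, p53)
kiv  (by R21: mig, lum, p55)
p51  (by R25: kiv)
zed  (by R27: fub, tay, hux)
p47  (by R34: zed, wib)
oxi  (by R1: p51)
jat  (by R33: p54, p47)
foo  (by R24: jat, tay)
quo  (by R5: foo, tay)
zap  (by R22: quo, mup)
cob  (by R28: zap, oxi)

Yes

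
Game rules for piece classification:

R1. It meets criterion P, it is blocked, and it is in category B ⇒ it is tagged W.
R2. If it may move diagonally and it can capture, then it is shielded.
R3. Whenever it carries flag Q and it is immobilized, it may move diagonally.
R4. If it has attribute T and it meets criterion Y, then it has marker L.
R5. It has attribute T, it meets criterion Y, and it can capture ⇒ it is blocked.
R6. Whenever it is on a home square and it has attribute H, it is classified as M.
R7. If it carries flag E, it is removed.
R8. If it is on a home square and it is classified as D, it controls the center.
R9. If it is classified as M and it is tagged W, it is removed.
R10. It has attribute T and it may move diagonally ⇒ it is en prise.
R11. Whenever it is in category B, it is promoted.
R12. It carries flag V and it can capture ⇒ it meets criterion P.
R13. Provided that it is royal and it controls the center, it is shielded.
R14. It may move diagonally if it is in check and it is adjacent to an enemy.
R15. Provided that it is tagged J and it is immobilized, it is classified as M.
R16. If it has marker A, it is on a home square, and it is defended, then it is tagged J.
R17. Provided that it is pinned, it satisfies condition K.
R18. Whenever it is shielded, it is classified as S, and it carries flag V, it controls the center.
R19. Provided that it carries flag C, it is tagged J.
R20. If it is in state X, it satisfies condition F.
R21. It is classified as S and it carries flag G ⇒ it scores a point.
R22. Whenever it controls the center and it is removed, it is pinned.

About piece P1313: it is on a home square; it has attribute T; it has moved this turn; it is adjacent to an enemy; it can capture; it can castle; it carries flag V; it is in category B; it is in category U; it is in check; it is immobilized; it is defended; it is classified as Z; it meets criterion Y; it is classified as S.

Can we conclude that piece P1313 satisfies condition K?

No

Forward chaining from the given facts derives: has marker L, is blocked, is promoted, meets criterion P, may move diagonally, is tagged W, is shielded, is en prise, controls the center.
The only rule concluding "it satisfies condition K" is R17, which needs "it is pinned"; that is never established.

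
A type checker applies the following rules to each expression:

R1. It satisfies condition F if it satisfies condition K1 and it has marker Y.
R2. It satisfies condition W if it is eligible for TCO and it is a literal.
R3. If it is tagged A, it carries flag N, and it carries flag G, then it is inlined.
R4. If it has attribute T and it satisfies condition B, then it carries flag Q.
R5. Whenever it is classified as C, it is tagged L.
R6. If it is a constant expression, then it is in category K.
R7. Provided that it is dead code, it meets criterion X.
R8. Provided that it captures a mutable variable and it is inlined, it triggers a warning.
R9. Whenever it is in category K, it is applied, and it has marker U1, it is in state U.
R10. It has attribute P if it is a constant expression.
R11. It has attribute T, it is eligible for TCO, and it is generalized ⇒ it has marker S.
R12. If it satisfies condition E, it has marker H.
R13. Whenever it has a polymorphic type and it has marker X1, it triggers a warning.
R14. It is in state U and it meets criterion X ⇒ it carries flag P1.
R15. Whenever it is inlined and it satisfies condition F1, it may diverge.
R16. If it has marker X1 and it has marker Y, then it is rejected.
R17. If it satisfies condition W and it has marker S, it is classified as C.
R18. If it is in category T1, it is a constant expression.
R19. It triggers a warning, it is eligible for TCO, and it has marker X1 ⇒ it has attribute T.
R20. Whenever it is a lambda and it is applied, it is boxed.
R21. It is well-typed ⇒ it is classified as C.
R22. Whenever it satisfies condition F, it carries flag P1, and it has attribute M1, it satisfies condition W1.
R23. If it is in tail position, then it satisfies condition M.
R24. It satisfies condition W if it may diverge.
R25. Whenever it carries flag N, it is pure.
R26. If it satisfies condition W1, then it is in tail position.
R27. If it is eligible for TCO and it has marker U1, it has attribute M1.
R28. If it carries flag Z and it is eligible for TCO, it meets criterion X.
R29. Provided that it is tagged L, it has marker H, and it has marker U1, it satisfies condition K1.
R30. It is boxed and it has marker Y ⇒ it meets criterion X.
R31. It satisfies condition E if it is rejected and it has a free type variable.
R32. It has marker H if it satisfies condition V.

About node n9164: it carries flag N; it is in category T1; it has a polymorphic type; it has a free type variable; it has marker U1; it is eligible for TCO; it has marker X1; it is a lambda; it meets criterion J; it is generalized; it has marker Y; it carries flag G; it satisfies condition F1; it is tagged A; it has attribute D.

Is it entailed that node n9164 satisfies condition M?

No

Forward chaining from the given facts derives: is inlined, triggers a warning, may diverge, is rejected, is a constant expression, has attribute T, satisfies condition W, is pure, has attribute M1, satisfies condition E, is in category K, has attribute P, has marker S, has marker H, is classified as C, is tagged L, satisfies condition K1, satisfies condition F.
The only rule concluding "it satisfies condition M" is R23, which needs "it is in tail position"; that is never established.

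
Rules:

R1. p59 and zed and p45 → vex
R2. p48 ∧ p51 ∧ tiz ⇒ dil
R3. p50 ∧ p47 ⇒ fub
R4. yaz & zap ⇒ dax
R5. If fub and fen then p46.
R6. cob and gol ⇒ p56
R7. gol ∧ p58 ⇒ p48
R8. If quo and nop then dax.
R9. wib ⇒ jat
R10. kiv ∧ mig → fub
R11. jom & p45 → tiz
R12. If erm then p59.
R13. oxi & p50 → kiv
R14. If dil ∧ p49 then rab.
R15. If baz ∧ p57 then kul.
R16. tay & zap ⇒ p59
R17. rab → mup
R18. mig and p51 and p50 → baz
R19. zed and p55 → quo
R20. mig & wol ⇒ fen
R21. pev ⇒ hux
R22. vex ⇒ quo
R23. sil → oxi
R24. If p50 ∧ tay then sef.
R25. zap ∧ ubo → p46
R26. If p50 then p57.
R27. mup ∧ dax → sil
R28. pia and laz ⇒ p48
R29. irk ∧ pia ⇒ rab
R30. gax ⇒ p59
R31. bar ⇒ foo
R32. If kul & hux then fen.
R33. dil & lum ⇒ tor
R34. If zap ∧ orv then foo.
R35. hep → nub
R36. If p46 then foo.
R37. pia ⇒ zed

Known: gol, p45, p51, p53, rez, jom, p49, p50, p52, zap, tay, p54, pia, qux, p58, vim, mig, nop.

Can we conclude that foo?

Forward chaining from the given facts derives: p48, tiz, p59, baz, sef, p57, zed, vex, dil, rab, kul, mup, quo, dax, sil, oxi, kiv, fub.
Rules concluding foo: R31 needs bar; R34 needs orv; R36 needs p46 — none of these are established.

No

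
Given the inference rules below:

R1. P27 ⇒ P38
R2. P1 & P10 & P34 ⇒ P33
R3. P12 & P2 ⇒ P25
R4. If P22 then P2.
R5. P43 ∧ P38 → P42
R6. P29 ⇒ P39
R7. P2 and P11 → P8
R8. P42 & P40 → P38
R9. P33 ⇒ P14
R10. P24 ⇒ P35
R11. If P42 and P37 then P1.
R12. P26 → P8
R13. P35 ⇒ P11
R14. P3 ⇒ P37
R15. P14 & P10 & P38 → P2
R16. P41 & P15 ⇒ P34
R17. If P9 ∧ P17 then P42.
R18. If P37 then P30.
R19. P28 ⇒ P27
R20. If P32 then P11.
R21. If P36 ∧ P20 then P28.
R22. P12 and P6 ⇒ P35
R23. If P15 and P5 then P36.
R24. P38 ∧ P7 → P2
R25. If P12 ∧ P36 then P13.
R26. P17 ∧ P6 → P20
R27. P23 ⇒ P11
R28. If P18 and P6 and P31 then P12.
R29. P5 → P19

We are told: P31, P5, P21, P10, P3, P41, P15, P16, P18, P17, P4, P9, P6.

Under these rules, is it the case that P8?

Yes

P37  (by R14: P3)
P34  (by R16: P41, P15)
P42  (by R17: P9, P17)
P36  (by R23: P15, P5)
P20  (by R26: P17, P6)
P12  (by R28: P18, P6, P31)
P1  (by R11: P42, P37)
P28  (by R21: P36, P20)
P35  (by R22: P12, P6)
P33  (by R2: P1, P10, P34)
P14  (by R9: P33)
P11  (by R13: P35)
P27  (by R19: P28)
P38  (by R1: P27)
P2  (by R15: P14, P10, P38)
P8  (by R7: P2, P11)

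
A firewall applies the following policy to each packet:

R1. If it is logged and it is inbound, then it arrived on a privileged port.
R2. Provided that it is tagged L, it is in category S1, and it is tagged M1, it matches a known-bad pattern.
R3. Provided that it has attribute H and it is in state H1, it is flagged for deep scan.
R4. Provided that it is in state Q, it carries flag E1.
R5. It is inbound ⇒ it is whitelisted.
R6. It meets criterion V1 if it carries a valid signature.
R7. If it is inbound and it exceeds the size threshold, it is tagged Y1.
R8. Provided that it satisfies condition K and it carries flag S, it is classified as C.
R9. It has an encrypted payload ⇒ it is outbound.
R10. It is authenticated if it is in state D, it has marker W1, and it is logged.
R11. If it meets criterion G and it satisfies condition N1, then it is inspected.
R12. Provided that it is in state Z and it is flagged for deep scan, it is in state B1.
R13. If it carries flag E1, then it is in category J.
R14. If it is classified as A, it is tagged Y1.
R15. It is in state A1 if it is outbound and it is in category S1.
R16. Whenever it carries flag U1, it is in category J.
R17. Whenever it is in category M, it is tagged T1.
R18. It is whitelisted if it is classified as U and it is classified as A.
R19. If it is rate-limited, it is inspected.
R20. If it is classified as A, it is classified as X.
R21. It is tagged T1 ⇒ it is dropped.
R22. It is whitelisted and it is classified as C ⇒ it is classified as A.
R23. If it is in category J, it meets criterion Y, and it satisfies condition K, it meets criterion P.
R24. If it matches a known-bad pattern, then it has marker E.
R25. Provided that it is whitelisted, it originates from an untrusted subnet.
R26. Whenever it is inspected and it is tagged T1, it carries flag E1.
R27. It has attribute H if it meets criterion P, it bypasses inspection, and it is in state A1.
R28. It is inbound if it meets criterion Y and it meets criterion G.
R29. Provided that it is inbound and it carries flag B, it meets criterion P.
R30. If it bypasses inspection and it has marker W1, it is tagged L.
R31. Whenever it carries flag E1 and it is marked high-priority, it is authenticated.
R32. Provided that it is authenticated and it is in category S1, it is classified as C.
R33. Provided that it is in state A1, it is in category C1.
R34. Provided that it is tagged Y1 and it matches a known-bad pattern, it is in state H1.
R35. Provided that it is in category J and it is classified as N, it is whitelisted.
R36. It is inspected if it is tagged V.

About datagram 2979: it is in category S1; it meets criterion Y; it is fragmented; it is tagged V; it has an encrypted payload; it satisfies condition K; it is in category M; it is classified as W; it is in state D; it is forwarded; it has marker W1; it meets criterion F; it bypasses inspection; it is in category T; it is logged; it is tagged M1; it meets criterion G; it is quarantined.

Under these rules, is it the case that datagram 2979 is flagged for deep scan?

Yes

By R9 (it has an encrypted payload): it is outbound.
By R10 (it is in state D, it has marker W1, it is logged): it is authenticated.
By R15 (it is outbound, it is in category S1): it is in state A1.
By R17 (it is in category M): it is tagged T1.
By R28 (it meets criterion Y, it meets criterion G): it is inbound.
By R30 (it bypasses inspection, it has marker W1): it is tagged L.
By R32 (it is authenticated, it is in category S1): it is classified as C.
By R36 (it is tagged V): it is inspected.
By R2 (it is tagged L, it is in category S1, it is tagged M1): it matches a known-bad pattern.
By R5 (it is inbound): it is whitelisted.
By R22 (it is whitelisted, it is classified as C): it is classified as A.
By R26 (it is inspected, it is tagged T1): it carries flag E1.
By R13 (it carries flag E1): it is in category J.
By R14 (it is classified as A): it is tagged Y1.
By R23 (it is in category J, it meets criterion Y, it satisfies condition K): it meets criterion P.
By R27 (it meets criterion P, it bypasses inspection, it is in state A1): it has attribute H.
By R34 (it is tagged Y1, it matches a known-bad pattern): it is in state H1.
By R3 (it has attribute H, it is in state H1): it is flagged for deep scan.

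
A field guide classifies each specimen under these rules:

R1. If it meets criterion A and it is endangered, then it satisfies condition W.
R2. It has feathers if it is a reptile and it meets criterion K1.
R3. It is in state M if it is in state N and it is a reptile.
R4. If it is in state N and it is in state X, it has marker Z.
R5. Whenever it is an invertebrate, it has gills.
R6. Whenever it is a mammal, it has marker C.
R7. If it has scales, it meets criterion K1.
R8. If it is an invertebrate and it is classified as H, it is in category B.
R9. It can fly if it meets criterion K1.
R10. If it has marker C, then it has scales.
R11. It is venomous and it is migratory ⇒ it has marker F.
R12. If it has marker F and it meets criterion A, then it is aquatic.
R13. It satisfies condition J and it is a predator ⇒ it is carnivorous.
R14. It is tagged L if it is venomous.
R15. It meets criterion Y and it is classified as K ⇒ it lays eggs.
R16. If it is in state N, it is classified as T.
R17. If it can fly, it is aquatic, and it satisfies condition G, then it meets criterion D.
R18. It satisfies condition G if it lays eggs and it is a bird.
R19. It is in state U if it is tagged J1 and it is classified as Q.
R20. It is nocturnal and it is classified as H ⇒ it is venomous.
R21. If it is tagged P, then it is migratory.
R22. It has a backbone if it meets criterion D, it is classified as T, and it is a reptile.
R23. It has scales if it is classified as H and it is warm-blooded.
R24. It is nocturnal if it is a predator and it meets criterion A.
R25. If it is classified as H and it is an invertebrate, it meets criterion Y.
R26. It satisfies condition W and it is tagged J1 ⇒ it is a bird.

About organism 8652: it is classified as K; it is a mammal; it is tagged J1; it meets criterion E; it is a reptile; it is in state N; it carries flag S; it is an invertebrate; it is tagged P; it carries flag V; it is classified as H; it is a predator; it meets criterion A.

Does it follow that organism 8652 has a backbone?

No

Forward chaining from the given facts derives: is in state M, has gills, has marker C, is in category B, has scales, is classified as T, is migratory, is nocturnal, meets criterion Y, meets criterion K1, can fly, lays eggs, is venomous, has feathers, has marker F, is aquatic, is tagged L.
The only rule concluding "it has a backbone" is R22, which needs "it meets criterion D"; that is never established.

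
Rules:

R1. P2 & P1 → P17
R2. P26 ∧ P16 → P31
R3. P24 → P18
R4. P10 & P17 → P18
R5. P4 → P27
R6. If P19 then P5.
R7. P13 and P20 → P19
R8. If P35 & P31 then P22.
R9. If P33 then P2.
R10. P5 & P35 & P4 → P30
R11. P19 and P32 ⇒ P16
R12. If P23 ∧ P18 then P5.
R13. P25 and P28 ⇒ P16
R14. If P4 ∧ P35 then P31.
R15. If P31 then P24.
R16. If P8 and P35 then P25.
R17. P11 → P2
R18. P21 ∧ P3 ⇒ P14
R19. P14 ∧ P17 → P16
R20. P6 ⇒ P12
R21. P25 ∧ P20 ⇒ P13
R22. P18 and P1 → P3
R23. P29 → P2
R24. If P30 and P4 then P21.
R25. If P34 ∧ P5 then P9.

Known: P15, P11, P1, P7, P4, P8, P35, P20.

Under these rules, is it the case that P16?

Yes

P31  (by R14: P4, P35)
P24  (by R15: P31)
P25  (by R16: P8, P35)
P2  (by R17: P11)
P13  (by R21: P25, P20)
P17  (by R1: P2, P1)
P18  (by R3: P24)
P19  (by R7: P13, P20)
P3  (by R22: P18, P1)
P5  (by R6: P19)
P30  (by R10: P5, P35, P4)
P21  (by R24: P30, P4)
P14  (by R18: P21, P3)
P16  (by R19: P14, P17)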